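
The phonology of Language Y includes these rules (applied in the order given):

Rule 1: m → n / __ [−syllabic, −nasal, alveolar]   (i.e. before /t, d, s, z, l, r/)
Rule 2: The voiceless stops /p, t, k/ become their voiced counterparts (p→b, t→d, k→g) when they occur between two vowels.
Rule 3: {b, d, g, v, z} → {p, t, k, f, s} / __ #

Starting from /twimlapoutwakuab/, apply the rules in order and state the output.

Rule 1 (nasal place assimilation): /m/ precedes the alveolar consonant /l/, so it assimilates in place to [n]. /twimlapoutwakuab/ → twinlapoutwakuab.
Rule 2 (intervocalic voicing): /p/ is a voiceless stop between vowels /a/ and /o/, so it voices to [b]. /k/ is a voiceless stop between vowels /a/ and /u/, so it voices to [g]. /twinlapoutwakuab/ → twinlaboutwaguab.
Rule 3 (final devoicing): /b/ is a voiced obstruent in word-final position, so it devoices to [p]. /twinlaboutwaguab/ → twinlaboutwaguap.

twinlaboutwaguap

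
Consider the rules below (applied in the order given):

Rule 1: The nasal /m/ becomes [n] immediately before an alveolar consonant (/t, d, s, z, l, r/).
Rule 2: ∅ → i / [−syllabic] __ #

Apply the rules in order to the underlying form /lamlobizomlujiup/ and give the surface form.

lanlobizonlujiupi

Rule 1 (nasal place assimilation): /m/ precedes the alveolar consonant /l/, so it assimilates in place to [n]. /m/ precedes the alveolar consonant /l/, so it assimilates in place to [n]. /lamlobizomlujiup/ → lanlobizonlujiup.
Rule 2 (final i-epenthesis): the form ends in the consonant /p/, so [i] is inserted word-finally. /lanlobizonlujiup/ → lanlobizonlujiupi.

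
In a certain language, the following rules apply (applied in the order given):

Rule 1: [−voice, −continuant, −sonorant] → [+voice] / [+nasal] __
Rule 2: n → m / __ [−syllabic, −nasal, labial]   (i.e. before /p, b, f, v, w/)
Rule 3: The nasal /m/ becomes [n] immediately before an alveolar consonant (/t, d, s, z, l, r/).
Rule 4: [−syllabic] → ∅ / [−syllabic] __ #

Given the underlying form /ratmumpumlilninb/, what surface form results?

Rule 1 (post-nasal voicing): /p/ is a voiceless stop immediately after the nasal /m/, so it voices to [b]. /ratmumpumlilninb/ → ratmumbumlilninb.
Rule 2 (nasal place assimilation): /n/ precedes the labial consonant /b/, so it assimilates in place to [m]. /ratmumbumlilninb/ → ratmumbumlilnimb.
Rule 3 (nasal place assimilation): /m/ precedes the alveolar consonant /l/, so it assimilates in place to [n]. /ratmumbumlilnimb/ → ratmumbunlilnimb.
Rule 4 (final cluster simplification): /b/ is the second consonant of a word-final cluster /mb/, so it deletes. /ratmumbunlilnimb/ → ratmumbunlilnim.

ratmumbunlilnim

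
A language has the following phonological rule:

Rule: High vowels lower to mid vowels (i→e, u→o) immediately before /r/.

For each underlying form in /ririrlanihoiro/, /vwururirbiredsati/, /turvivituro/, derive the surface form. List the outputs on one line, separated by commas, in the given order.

/ririrlanihoiro/: /i/ is a high vowel immediately before /r/, so it lowers to [e]. /i/ is a high vowel immediately before /r/, so it lowers to [e]. /i/ is a high vowel immediately before /r/, so it lowers to [e]. → [rererlanihoero].
/vwururirbiredsati/: /u/ is a high vowel immediately before /r/, so it lowers to [o]. /u/ is a high vowel immediately before /r/, so it lowers to [o]. /i/ is a high vowel immediately before /r/, so it lowers to [e]. /i/ is a high vowel immediately before /r/, so it lowers to [e]. → [vwororerberedsati].
/turvivituro/: /u/ is a high vowel immediately before /r/, so it lowers to [o]. /u/ is a high vowel immediately before /r/, so it lowers to [o]. → [torvivitoro].

rererlanihoero, vwororerberedsati, torvivitoro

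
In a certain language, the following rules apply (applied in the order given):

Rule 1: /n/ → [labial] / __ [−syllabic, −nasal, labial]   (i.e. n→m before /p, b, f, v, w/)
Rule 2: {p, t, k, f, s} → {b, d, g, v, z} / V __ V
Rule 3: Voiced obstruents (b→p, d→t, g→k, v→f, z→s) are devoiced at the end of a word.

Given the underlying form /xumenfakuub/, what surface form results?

xumemfaguup

Rule 1 (nasal place assimilation): /n/ precedes the labial consonant /f/, so it assimilates in place to [m]. /xumenfakuub/ → xumemfakuub.
Rule 2 (intervocalic voicing): /k/ is a voiceless obstruent between vowels /a/ and /u/, so it voices to [g]. /xumemfakuub/ → xumemfaguub.
Rule 3 (final devoicing): /b/ is a voiced obstruent in word-final position, so it devoices to [p]. /xumemfaguub/ → xumemfaguup.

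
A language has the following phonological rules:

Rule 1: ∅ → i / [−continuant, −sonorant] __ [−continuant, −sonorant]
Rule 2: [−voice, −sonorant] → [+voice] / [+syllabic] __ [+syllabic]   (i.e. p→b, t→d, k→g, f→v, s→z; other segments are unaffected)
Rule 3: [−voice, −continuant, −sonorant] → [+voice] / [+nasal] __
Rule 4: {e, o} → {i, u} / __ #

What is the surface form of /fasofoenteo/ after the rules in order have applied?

Rule 1 (stop-cluster i-epenthesis): no segment meets the environment; /fasofoenteo/ is unchanged.
Rule 2 (intervocalic voicing): /s/ is a voiceless obstruent between vowels /a/ and /o/, so it voices to [z]. /f/ is a voiceless obstruent between vowels /o/ and /o/, so it voices to [v]. /fasofoenteo/ → fazovoenteo.
Rule 3 (post-nasal voicing): /t/ is a voiceless stop immediately after the nasal /n/, so it voices to [d]. /fazovoenteo/ → fazovoendeo.
Rule 4 (final vowel raising): /o/ is a mid vowel in word-final position, so it raises to [u]. /fazovoendeo/ → fazovoendeu.

fazovoendeu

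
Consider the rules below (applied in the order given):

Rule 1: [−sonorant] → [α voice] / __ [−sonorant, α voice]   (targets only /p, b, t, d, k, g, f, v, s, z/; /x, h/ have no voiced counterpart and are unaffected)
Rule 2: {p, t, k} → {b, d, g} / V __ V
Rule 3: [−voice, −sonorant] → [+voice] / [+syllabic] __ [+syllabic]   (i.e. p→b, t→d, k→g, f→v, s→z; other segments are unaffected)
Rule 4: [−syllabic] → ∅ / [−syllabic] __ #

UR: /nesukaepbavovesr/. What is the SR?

Rule 1 (regressive voicing assimilation): /p/ precedes the voiced obstruent /b/, so it voices to [b] by assimilation. /nesukaepbavovesr/ → nesukaebbavovesr.
Rule 2 (intervocalic voicing): /k/ is a voiceless stop between vowels /u/ and /a/, so it voices to [g]. /nesukaebbavovesr/ → nesugaebbavovesr.
Rule 3 (intervocalic voicing): /s/ is a voiceless obstruent between vowels /e/ and /u/, so it voices to [z]. /nesugaebbavovesr/ → nezugaebbavovesr.
Rule 4 (final cluster simplification): /r/ is the second consonant of a word-final cluster /sr/, so it deletes. /nezugaebbavovesr/ → nezugaebbavoves.

nezugaebbavoves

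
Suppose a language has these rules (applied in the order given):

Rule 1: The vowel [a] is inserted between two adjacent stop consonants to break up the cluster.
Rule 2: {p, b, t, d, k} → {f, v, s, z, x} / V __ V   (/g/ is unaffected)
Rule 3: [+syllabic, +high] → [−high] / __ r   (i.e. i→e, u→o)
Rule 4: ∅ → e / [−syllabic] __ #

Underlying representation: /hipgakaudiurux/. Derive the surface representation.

hifagaxauzioruxe

Rule 1 (stop-cluster a-epenthesis): /p/ and /g/ form a stop–stop cluster, so [a] is inserted between them. /hipgakaudiurux/ → hipagakaudiurux.
Rule 2 (intervocalic spirantization): /p/ is a stop between vowels /i/ and /a/, so it spirantizes to the fricative [f]. /k/ is a stop between vowels /a/ and /a/, so it spirantizes to the fricative [x]. /d/ is a stop between vowels /u/ and /i/, so it spirantizes to the fricative [z]. /hipagakaudiurux/ → hifagaxauziurux.
Rule 3 (pre-rhotic lowering): /u/ is a high vowel immediately before /r/, so it lowers to [o]. /hifagaxauziurux/ → hifagaxauziorux.
Rule 4 (final e-epenthesis): the form ends in the consonant /x/, so [e] is inserted word-finally. /hifagaxauziorux/ → hifagaxauzioruxe.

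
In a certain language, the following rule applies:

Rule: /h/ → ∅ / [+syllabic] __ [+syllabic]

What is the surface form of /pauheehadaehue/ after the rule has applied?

paueeadaeue

/h/ occurs between vowels /u/ and /e/, so it deletes.
/h/ occurs between vowels /e/ and /a/, so it deletes.
/h/ occurs between vowels /e/ and /u/, so it deletes.
Surface form: [paueeadaeue].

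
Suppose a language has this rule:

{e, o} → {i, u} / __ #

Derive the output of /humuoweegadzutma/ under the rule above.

humuoweegadzutma

No segment of /humuoweegadzutma/ meets the structural description of the rule, so the form surfaces unchanged.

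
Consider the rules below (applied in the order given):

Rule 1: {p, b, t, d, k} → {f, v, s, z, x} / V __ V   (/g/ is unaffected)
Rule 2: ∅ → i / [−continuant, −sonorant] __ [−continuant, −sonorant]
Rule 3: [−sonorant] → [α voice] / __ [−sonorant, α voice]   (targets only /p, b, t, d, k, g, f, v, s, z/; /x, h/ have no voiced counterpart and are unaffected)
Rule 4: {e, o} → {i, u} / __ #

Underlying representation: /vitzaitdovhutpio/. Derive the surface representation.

Rule 1 (intervocalic spirantization): no segment meets the environment; /vitzaitdovhutpio/ is unchanged.
Rule 2 (stop-cluster i-epenthesis): /t/ and /d/ form a stop–stop cluster, so [i] is inserted between them. /t/ and /p/ form a stop–stop cluster, so [i] is inserted between them. /vitzaitdovhutpio/ → vitzaitidovhutipio.
Rule 3 (regressive voicing assimilation): /t/ precedes the voiced obstruent /z/, so it voices to [d] by assimilation. /v/ precedes the voiceless obstruent /h/, so it devoices to [f] by assimilation. /vitzaitidovhutipio/ → vidzaitidofhutipio.
Rule 4 (final vowel raising): /o/ is a mid vowel in word-final position, so it raises to [u]. /vidzaitidofhutipio/ → vidzaitidofhutipiu.

vidzaitidofhutipiu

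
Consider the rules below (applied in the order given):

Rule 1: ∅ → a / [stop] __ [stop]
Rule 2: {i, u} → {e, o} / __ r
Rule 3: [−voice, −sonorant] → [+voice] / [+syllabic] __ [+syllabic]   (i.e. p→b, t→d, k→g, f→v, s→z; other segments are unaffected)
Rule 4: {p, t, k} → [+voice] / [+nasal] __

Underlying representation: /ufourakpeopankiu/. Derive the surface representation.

uvooragabeobangiu

Rule 1 (stop-cluster a-epenthesis): /k/ and /p/ form a stop–stop cluster, so [a] is inserted between them. /ufourakpeopankiu/ → ufourakapeopankiu.
Rule 2 (pre-rhotic lowering): /u/ is a high vowel immediately before /r/, so it lowers to [o]. /ufourakapeopankiu/ → ufoorakapeopankiu.
Rule 3 (intervocalic voicing): /f/ is a voiceless obstruent between vowels /u/ and /o/, so it voices to [v]. /k/ is a voiceless obstruent between vowels /a/ and /a/, so it voices to [g]. /p/ is a voiceless obstruent between vowels /a/ and /e/, so it voices to [b]. /p/ is a voiceless obstruent between vowels /o/ and /a/, so it voices to [b]. /ufoorakapeopankiu/ → uvooragabeobankiu.
Rule 4 (post-nasal voicing): /k/ is a voiceless stop immediately after the nasal /n/, so it voices to [g]. /uvooragabeobankiu/ → uvooragabeobangiu.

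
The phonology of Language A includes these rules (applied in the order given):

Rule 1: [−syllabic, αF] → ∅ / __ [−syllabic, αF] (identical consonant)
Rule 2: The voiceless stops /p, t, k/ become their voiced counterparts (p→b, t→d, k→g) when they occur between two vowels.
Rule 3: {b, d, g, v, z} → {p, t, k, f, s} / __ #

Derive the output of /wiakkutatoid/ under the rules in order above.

wiagudadoit

Rule 1 (degemination): /kk/ is a geminate; the first /k/ deletes. /wiakkutatoid/ → wiakutatoid.
Rule 2 (intervocalic voicing): /k/ is a voiceless stop between vowels /a/ and /u/, so it voices to [g]. /t/ is a voiceless stop between vowels /u/ and /a/, so it voices to [d]. /t/ is a voiceless stop between vowels /a/ and /o/, so it voices to [d]. /wiakutatoid/ → wiagudadoid.
Rule 3 (final devoicing): /d/ is a voiced obstruent in word-final position, so it devoices to [t]. /wiagudadoid/ → wiagudadoit.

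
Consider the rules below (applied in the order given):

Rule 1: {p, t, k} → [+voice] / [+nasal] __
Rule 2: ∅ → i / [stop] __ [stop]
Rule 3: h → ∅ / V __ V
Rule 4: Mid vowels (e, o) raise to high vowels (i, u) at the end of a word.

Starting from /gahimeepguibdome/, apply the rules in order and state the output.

gaimeepiguibidomi

Rule 1 (post-nasal voicing): no segment meets the environment; /gahimeepguibdome/ is unchanged.
Rule 2 (stop-cluster i-epenthesis): /p/ and /g/ form a stop–stop cluster, so [i] is inserted between them. /b/ and /d/ form a stop–stop cluster, so [i] is inserted between them. /gahimeepguibdome/ → gahimeepiguibidome.
Rule 3 (intervocalic h-deletion): /h/ occurs between vowels /a/ and /i/, so it deletes. /gahimeepiguibidome/ → gaimeepiguibidome.
Rule 4 (final vowel raising): /e/ is a mid vowel in word-final position, so it raises to [i]. /gaimeepiguibidome/ → gaimeepiguibidomi.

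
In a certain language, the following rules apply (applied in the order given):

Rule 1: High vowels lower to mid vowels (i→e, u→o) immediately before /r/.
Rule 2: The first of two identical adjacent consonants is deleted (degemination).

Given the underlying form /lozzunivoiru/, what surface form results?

lozunivoeru

Rule 1 (pre-rhotic lowering): /i/ is a high vowel immediately before /r/, so it lowers to [e]. /lozzunivoiru/ → lozzunivoeru.
Rule 2 (degemination): /zz/ is a geminate; the first /z/ deletes. /lozzunivoeru/ → lozunivoeru.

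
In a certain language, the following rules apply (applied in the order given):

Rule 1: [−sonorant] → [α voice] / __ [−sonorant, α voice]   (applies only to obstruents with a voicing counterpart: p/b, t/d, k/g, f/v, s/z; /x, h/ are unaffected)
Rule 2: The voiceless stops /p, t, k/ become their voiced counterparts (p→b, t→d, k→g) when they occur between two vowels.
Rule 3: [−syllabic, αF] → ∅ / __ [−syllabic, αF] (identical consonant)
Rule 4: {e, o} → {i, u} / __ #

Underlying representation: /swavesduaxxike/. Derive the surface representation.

Rule 1 (regressive voicing assimilation): /s/ precedes the voiced obstruent /d/, so it voices to [z] by assimilation. /swavesduaxxike/ → swavezduaxxike.
Rule 2 (intervocalic voicing): /k/ is a voiceless stop between vowels /i/ and /e/, so it voices to [g]. /swavezduaxxike/ → swavezduaxxige.
Rule 3 (degemination): /xx/ is a geminate; the first /x/ deletes. /swavezduaxxige/ → swavezduaxige.
Rule 4 (final vowel raising): /e/ is a mid vowel in word-final position, so it raises to [i]. /swavezduaxige/ → swavezduaxigi.

swavezduaxigi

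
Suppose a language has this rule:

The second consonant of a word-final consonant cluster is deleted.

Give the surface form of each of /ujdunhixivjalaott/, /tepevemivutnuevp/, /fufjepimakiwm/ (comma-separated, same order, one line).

ujdunhixivjalaot, tepevemivutnuev, fufjepimakiw

/ujdunhixivjalaott/: /t/ is the second consonant of a word-final cluster /tt/, so it deletes. → [ujdunhixivjalaot].
/tepevemivutnuevp/: /p/ is the second consonant of a word-final cluster /vp/, so it deletes. → [tepevemivutnuev].
/fufjepimakiwm/: /m/ is the second consonant of a word-final cluster /wm/, so it deletes. → [fufjepimakiw].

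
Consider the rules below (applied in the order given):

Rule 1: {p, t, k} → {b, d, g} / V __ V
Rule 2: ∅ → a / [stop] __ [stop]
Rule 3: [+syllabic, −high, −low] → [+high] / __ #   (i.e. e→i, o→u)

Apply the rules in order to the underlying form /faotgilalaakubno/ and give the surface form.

faotagilalaagubnu

Rule 1 (intervocalic voicing): /k/ is a voiceless stop between vowels /a/ and /u/, so it voices to [g]. /faotgilalaakubno/ → faotgilalaagubno.
Rule 2 (stop-cluster a-epenthesis): /t/ and /g/ form a stop–stop cluster, so [a] is inserted between them. /faotgilalaagubno/ → faotagilalaagubno.
Rule 3 (final vowel raising): /o/ is a mid vowel in word-final position, so it raises to [u]. /faotagilalaagubno/ → faotagilalaagubnu.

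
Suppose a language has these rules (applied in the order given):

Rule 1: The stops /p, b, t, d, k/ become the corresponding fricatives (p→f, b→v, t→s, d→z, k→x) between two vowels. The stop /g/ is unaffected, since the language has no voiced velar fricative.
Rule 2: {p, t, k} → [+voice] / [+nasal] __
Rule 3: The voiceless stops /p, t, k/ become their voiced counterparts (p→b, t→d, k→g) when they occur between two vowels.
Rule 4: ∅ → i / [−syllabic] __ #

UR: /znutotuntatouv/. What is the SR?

Rule 1 (intervocalic spirantization): /t/ is a stop between vowels /u/ and /o/, so it spirantizes to the fricative [s]. /t/ is a stop between vowels /o/ and /u/, so it spirantizes to the fricative [s]. /t/ is a stop between vowels /a/ and /o/, so it spirantizes to the fricative [s]. /znutotuntatouv/ → znusosuntasouv.
Rule 2 (post-nasal voicing): /t/ is a voiceless stop immediately after the nasal /n/, so it voices to [d]. /znusosuntasouv/ → znusosundasouv.
Rule 3 (intervocalic voicing): no segment meets the environment; /znusosundasouv/ is unchanged.
Rule 4 (final i-epenthesis): the form ends in the consonant /v/, so [i] is inserted word-finally. /znusosundasouv/ → znusosundasouvi.

znusosundasouvi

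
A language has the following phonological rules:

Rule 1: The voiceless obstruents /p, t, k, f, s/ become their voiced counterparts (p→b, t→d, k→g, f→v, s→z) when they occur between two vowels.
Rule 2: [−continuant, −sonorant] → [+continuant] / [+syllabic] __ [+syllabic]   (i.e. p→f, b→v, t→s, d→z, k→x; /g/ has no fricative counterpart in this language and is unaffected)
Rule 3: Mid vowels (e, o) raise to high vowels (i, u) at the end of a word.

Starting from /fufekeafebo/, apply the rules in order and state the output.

fuvegeavevu

Rule 1 (intervocalic voicing): /f/ is a voiceless obstruent between vowels /u/ and /e/, so it voices to [v]. /k/ is a voiceless obstruent between vowels /e/ and /e/, so it voices to [g]. /f/ is a voiceless obstruent between vowels /a/ and /e/, so it voices to [v]. /fufekeafebo/ → fuvegeavebo.
Rule 2 (intervocalic spirantization): /b/ is a stop between vowels /e/ and /o/, so it spirantizes to the fricative [v]. /fuvegeavebo/ → fuvegeavevo.
Rule 3 (final vowel raising): /o/ is a mid vowel in word-final position, so it raises to [u]. /fuvegeavevo/ → fuvegeavevu.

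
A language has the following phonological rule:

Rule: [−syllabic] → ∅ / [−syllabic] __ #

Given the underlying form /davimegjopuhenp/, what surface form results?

/p/ is the second consonant of a word-final cluster /np/, so it deletes.
The other instances of /d/, /v/, /m/, /g/, /j/, /p/, /h/, /n/ do not occur in the required environment and remain unchanged.
Surface form: [davimegjopuhen].

davimegjopuhen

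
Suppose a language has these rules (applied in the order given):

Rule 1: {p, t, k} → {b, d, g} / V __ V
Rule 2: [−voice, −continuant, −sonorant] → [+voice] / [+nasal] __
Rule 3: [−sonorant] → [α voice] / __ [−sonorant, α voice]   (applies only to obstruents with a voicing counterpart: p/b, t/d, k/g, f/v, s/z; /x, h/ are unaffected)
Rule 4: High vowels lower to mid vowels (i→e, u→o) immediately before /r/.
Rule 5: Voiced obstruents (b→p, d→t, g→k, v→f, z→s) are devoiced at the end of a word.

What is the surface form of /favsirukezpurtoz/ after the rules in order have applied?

Rule 1 (intervocalic voicing): /k/ is a voiceless stop between vowels /u/ and /e/, so it voices to [g]. /favsirukezpurtoz/ → favsirugezpurtoz.
Rule 2 (post-nasal voicing): no segment meets the environment; /favsirugezpurtoz/ is unchanged.
Rule 3 (regressive voicing assimilation): /v/ precedes the voiceless obstruent /s/, so it devoices to [f] by assimilation. /z/ precedes the voiceless obstruent /p/, so it devoices to [s] by assimilation. /favsirugezpurtoz/ → fafsirugespurtoz.
Rule 4 (pre-rhotic lowering): /i/ is a high vowel immediately before /r/, so it lowers to [e]. /u/ is a high vowel immediately before /r/, so it lowers to [o]. /fafsirugespurtoz/ → fafserugesportoz.
Rule 5 (final devoicing): /z/ is a voiced obstruent in word-final position, so it devoices to [s]. /fafserugesportoz/ → fafserugesportos.

fafserugesportos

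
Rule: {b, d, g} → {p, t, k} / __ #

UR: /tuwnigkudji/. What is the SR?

tuwnigkudji

No segment of /tuwnigkudji/ meets the structural description of the rule, so the form surfaces unchanged.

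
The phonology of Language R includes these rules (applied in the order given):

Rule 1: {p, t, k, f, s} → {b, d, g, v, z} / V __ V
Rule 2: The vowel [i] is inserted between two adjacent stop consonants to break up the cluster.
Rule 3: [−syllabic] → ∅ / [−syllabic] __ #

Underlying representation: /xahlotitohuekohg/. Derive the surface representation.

xahlodidohuegoh

Rule 1 (intervocalic voicing): /t/ is a voiceless obstruent between vowels /o/ and /i/, so it voices to [d]. /t/ is a voiceless obstruent between vowels /i/ and /o/, so it voices to [d]. /k/ is a voiceless obstruent between vowels /e/ and /o/, so it voices to [g]. /xahlotitohuekohg/ → xahlodidohuegohg.
Rule 2 (stop-cluster i-epenthesis): no segment meets the environment; /xahlodidohuegohg/ is unchanged.
Rule 3 (final cluster simplification): /g/ is the second consonant of a word-final cluster /hg/, so it deletes. /xahlodidohuegohg/ → xahlodidohuegoh.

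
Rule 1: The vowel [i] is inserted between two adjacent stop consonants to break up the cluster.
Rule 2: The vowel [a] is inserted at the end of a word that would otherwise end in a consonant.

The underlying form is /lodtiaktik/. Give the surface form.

Rule 1 (stop-cluster i-epenthesis): /d/ and /t/ form a stop–stop cluster, so [i] is inserted between them. /k/ and /t/ form a stop–stop cluster, so [i] is inserted between them. /lodtiaktik/ → loditiakitik.
Rule 2 (final a-epenthesis): the form ends in the consonant /k/, so [a] is inserted word-finally. /loditiakitik/ → loditiakitika.

loditiakitika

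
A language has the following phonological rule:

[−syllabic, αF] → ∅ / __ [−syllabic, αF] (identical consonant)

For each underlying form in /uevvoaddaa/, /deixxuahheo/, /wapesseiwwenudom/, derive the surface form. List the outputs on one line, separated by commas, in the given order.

uevoadaa, deixuaheo, wapeseiwenudom

/uevvoaddaa/: /vv/ is a geminate; the first /v/ deletes. /dd/ is a geminate; the first /d/ deletes. → [uevoadaa].
/deixxuahheo/: /xx/ is a geminate; the first /x/ deletes. /hh/ is a geminate; the first /h/ deletes. → [deixuaheo].
/wapesseiwwenudom/: /ss/ is a geminate; the first /s/ deletes. /ww/ is a geminate; the first /w/ deletes. → [wapeseiwenudom].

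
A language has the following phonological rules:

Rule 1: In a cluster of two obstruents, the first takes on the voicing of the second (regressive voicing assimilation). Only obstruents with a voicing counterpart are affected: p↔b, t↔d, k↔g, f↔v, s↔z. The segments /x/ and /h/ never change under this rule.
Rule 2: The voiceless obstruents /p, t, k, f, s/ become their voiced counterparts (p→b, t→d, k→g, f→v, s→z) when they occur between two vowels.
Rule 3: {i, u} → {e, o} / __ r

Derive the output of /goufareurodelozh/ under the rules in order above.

gouvareorodelosh

Rule 1 (regressive voicing assimilation): /z/ precedes the voiceless obstruent /h/, so it devoices to [s] by assimilation. /goufareurodelozh/ → goufareurodelosh.
Rule 2 (intervocalic voicing): /f/ is a voiceless obstruent between vowels /u/ and /a/, so it voices to [v]. /goufareurodelosh/ → gouvareurodelosh.
Rule 3 (pre-rhotic lowering): /u/ is a high vowel immediately before /r/, so it lowers to [o]. /gouvareurodelosh/ → gouvareorodelosh.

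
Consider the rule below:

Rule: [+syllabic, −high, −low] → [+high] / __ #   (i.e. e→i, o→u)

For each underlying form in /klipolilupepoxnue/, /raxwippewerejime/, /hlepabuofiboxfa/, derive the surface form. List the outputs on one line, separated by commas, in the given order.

/klipolilupepoxnue/: /e/ is a mid vowel in word-final position, so it raises to [i]. → [klipolilupepoxnui].
/raxwippewerejime/: /e/ is a mid vowel in word-final position, so it raises to [i]. → [raxwippewerejimi].
/hlepabuofiboxfa/: the rule's environment is not met; surfaces unchanged as [hlepabuofiboxfa].

klipolilupepoxnui, raxwippewerejimi, hlepabuofiboxfa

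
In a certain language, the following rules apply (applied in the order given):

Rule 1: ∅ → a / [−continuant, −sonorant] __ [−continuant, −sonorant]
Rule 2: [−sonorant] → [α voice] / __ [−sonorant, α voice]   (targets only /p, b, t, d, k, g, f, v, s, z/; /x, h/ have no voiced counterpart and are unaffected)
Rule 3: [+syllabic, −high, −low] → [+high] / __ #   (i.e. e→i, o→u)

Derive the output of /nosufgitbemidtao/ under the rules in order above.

nosuvgitabemidatau

Rule 1 (stop-cluster a-epenthesis): /t/ and /b/ form a stop–stop cluster, so [a] is inserted between them. /d/ and /t/ form a stop–stop cluster, so [a] is inserted between them. /nosufgitbemidtao/ → nosufgitabemidatao.
Rule 2 (regressive voicing assimilation): /f/ precedes the voiced obstruent /g/, so it voices to [v] by assimilation. /nosufgitabemidatao/ → nosuvgitabemidatao.
Rule 3 (final vowel raising): /o/ is a mid vowel in word-final position, so it raises to [u]. /nosuvgitabemidatao/ → nosuvgitabemidatau.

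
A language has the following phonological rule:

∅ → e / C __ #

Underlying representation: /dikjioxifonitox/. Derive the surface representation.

dikjioxifonitoxe

the form ends in the consonant /x/, so [e] is inserted word-finally.
Surface form: [dikjioxifonitoxe].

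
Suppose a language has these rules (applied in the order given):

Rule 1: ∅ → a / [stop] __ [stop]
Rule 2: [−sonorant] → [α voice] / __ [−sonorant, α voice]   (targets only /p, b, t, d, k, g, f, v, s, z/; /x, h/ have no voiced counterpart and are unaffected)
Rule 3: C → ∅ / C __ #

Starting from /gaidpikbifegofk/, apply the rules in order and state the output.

gaidapikabifegof

Rule 1 (stop-cluster a-epenthesis): /d/ and /p/ form a stop–stop cluster, so [a] is inserted between them. /k/ and /b/ form a stop–stop cluster, so [a] is inserted between them. /gaidpikbifegofk/ → gaidapikabifegofk.
Rule 2 (regressive voicing assimilation): no segment meets the environment; /gaidapikabifegofk/ is unchanged.
Rule 3 (final cluster simplification): /k/ is the second consonant of a word-final cluster /fk/, so it deletes. /gaidapikabifegofk/ → gaidapikabifegof.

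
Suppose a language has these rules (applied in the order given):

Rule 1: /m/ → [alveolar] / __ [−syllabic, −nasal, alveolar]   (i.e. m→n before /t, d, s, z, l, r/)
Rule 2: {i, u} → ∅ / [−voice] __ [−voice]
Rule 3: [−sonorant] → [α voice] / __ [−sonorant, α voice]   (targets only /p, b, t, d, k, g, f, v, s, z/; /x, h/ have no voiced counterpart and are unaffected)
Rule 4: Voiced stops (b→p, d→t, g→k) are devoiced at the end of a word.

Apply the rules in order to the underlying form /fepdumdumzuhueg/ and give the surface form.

febdundunzuhuek

Rule 1 (nasal place assimilation): /m/ precedes the alveolar consonant /d/, so it assimilates in place to [n]. /m/ precedes the alveolar consonant /z/, so it assimilates in place to [n]. /fepdumdumzuhueg/ → fepdundunzuhueg.
Rule 2 (high vowel syncope): no segment meets the environment; /fepdundunzuhueg/ is unchanged.
Rule 3 (regressive voicing assimilation): /p/ precedes the voiced obstruent /d/, so it voices to [b] by assimilation. /fepdundunzuhueg/ → febdundunzuhueg.
Rule 4 (final devoicing): /g/ is a voiced stop in word-final position, so it devoices to [k]. /febdundunzuhueg/ → febdundunzuhuek.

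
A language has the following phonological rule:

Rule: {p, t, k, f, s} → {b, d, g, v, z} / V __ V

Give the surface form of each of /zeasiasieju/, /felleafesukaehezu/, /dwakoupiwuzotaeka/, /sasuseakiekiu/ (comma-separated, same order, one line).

/zeasiasieju/: /s/ is a voiceless obstruent between vowels /a/ and /i/, so it voices to [z]. /s/ is a voiceless obstruent between vowels /a/ and /i/, so it voices to [z]. → [zeaziazieju].
/felleafesukaehezu/: /f/ is a voiceless obstruent between vowels /a/ and /e/, so it voices to [v]. /s/ is a voiceless obstruent between vowels /e/ and /u/, so it voices to [z]. /k/ is a voiceless obstruent between vowels /u/ and /a/, so it voices to [g]. → [felleavezugaehezu].
/dwakoupiwuzotaeka/: /k/ is a voiceless obstruent between vowels /a/ and /o/, so it voices to [g]. /p/ is a voiceless obstruent between vowels /u/ and /i/, so it voices to [b]. /t/ is a voiceless obstruent between vowels /o/ and /a/, so it voices to [d]. /k/ is a voiceless obstruent between vowels /e/ and /a/, so it voices to [g]. → [dwagoubiwuzodaega].
/sasuseakiekiu/: /s/ is a voiceless obstruent between vowels /a/ and /u/, so it voices to [z]. /s/ is a voiceless obstruent between vowels /u/ and /e/, so it voices to [z]. /k/ is a voiceless obstruent between vowels /a/ and /i/, so it voices to [g]. /k/ is a voiceless obstruent between vowels /e/ and /i/, so it voices to [g]. → [sazuzeagiegiu].

zeaziazieju, felleavezugaehezu, dwagoubiwuzodaega, sazuzeagiegiu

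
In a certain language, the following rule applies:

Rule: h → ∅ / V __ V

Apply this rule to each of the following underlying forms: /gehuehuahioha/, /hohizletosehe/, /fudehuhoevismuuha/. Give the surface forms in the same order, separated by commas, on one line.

/gehuehuahioha/: /h/ occurs between vowels /e/ and /u/, so it deletes. /h/ occurs between vowels /e/ and /u/, so it deletes. /h/ occurs between vowels /a/ and /i/, so it deletes. /h/ occurs between vowels /o/ and /a/, so it deletes. → [geueuaioa].
/hohizletosehe/: /h/ occurs between vowels /o/ and /i/, so it deletes. /h/ occurs between vowels /e/ and /e/, so it deletes. → [hoizletosee].
/fudehuhoevismuuha/: /h/ occurs between vowels /e/ and /u/, so it deletes. /h/ occurs between vowels /u/ and /o/, so it deletes. /h/ occurs between vowels /u/ and /a/, so it deletes. → [fudeuoevismuua].

geueuaioa, hoizletosee, fudeuoevismuua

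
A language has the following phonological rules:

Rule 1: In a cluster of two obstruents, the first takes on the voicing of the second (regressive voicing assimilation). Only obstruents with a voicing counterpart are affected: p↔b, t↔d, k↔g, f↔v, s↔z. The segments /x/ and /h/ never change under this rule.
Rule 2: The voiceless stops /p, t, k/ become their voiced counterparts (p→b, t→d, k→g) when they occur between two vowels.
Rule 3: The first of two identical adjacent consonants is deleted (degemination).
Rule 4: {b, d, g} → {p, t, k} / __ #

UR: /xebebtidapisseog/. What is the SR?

Rule 1 (regressive voicing assimilation): /b/ precedes the voiceless obstruent /t/, so it devoices to [p] by assimilation. /xebebtidapisseog/ → xebeptidapisseog.
Rule 2 (intervocalic voicing): /p/ is a voiceless stop between vowels /a/ and /i/, so it voices to [b]. /xebeptidapisseog/ → xebeptidabisseog.
Rule 3 (degemination): /ss/ is a geminate; the first /s/ deletes. /xebeptidabisseog/ → xebeptidabiseog.
Rule 4 (final devoicing): /g/ is a voiced stop in word-final position, so it devoices to [k]. /xebeptidabiseog/ → xebeptidabiseok.

xebeptidabiseok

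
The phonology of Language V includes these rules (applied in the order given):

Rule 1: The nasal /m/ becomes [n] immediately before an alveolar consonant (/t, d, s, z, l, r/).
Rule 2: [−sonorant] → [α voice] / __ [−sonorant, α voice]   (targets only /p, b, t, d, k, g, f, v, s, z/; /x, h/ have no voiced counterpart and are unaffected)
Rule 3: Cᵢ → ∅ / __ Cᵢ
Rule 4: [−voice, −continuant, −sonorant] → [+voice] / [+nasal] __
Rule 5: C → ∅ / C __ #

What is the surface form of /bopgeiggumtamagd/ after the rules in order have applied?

bobgeigundamag

Rule 1 (nasal place assimilation): /m/ precedes the alveolar consonant /t/, so it assimilates in place to [n]. /bopgeiggumtamagd/ → bopgeigguntamagd.
Rule 2 (regressive voicing assimilation): /p/ precedes the voiced obstruent /g/, so it voices to [b] by assimilation. /bopgeigguntamagd/ → bobgeigguntamagd.
Rule 3 (degemination): /gg/ is a geminate; the first /g/ deletes. /bobgeigguntamagd/ → bobgeiguntamagd.
Rule 4 (post-nasal voicing): /t/ is a voiceless stop immediately after the nasal /n/, so it voices to [d]. /bobgeiguntamagd/ → bobgeigundamagd.
Rule 5 (final cluster simplification): /d/ is the second consonant of a word-final cluster /gd/, so it deletes. /bobgeigundamagd/ → bobgeigundamag.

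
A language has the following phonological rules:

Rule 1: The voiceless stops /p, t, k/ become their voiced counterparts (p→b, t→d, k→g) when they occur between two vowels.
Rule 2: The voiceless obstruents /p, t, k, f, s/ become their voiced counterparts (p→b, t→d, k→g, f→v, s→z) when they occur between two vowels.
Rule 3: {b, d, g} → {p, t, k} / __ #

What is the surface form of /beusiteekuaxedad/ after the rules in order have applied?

Rule 1 (intervocalic voicing): /t/ is a voiceless stop between vowels /i/ and /e/, so it voices to [d]. /k/ is a voiceless stop between vowels /e/ and /u/, so it voices to [g]. /beusiteekuaxedad/ → beusideeguaxedad.
Rule 2 (intervocalic voicing): /s/ is a voiceless obstruent between vowels /u/ and /i/, so it voices to [z]. /beusideeguaxedad/ → beuzideeguaxedad.
Rule 3 (final devoicing): /d/ is a voiced stop in word-final position, so it devoices to [t]. /beuzideeguaxedad/ → beuzideeguaxedat.

beuzideeguaxedat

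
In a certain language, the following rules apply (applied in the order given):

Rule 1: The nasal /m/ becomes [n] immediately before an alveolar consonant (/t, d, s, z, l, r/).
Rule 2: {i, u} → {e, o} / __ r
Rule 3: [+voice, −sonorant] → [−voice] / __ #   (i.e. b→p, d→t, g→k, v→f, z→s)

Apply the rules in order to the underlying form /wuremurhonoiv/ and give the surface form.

woremorhonoif

Rule 1 (nasal place assimilation): no segment meets the environment; /wuremurhonoiv/ is unchanged.
Rule 2 (pre-rhotic lowering): /u/ is a high vowel immediately before /r/, so it lowers to [o]. /u/ is a high vowel immediately before /r/, so it lowers to [o]. /wuremurhonoiv/ → woremorhonoiv.
Rule 3 (final devoicing): /v/ is a voiced obstruent in word-final position, so it devoices to [f]. /woremorhonoiv/ → woremorhonoif.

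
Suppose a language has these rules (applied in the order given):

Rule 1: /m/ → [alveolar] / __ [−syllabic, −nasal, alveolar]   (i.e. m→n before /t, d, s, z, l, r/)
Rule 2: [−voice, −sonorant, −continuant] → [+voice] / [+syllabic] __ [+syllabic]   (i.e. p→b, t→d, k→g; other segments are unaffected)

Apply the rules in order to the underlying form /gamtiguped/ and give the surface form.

gantigubed

Rule 1 (nasal place assimilation): /m/ precedes the alveolar consonant /t/, so it assimilates in place to [n]. /gamtiguped/ → gantiguped.
Rule 2 (intervocalic voicing): /p/ is a voiceless stop between vowels /u/ and /e/, so it voices to [b]. /gantiguped/ → gantigubed.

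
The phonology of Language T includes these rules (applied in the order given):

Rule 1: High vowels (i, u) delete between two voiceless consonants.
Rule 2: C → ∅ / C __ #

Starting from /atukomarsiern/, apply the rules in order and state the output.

atkomarsier

Rule 1 (high vowel syncope): /u/ is a high vowel flanked by voiceless consonants /t/ and /k/, so it deletes. /atukomarsiern/ → atkomarsiern.
Rule 2 (final cluster simplification): /n/ is the second consonant of a word-final cluster /rn/, so it deletes. /atkomarsiern/ → atkomarsier.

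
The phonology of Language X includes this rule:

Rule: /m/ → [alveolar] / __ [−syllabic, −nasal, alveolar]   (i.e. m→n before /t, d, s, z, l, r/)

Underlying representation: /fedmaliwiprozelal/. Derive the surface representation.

fedmaliwiprozelal

No segment of /fedmaliwiprozelal/ meets the structural description of the rule, so the form surfaces unchanged.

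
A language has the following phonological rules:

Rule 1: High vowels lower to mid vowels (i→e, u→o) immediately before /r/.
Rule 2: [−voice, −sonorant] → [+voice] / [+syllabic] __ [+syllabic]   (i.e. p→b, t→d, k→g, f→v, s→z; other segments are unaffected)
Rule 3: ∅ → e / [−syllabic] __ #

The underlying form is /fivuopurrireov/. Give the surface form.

fivuoborrereove

Rule 1 (pre-rhotic lowering): /u/ is a high vowel immediately before /r/, so it lowers to [o]. /i/ is a high vowel immediately before /r/, so it lowers to [e]. /fivuopurrireov/ → fivuoporrereov.
Rule 2 (intervocalic voicing): /p/ is a voiceless obstruent between vowels /o/ and /o/, so it voices to [b]. /fivuoporrereov/ → fivuoborrereov.
Rule 3 (final e-epenthesis): the form ends in the consonant /v/, so [e] is inserted word-finally. /fivuoborrereov/ → fivuoborrereove.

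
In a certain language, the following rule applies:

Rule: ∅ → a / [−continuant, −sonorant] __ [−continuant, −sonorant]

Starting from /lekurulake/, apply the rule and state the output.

No segment of /lekurulake/ meets the structural description of the rule, so the form surfaces unchanged.

lekurulake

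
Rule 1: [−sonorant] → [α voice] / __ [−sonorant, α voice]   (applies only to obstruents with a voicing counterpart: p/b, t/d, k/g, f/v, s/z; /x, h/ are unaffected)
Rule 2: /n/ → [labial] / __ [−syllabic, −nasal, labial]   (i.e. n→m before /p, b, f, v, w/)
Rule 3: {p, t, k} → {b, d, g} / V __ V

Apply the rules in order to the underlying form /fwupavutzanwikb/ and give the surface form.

fwubavudzamwigb

Rule 1 (regressive voicing assimilation): /t/ precedes the voiced obstruent /z/, so it voices to [d] by assimilation. /k/ precedes the voiced obstruent /b/, so it voices to [g] by assimilation. /fwupavutzanwikb/ → fwupavudzanwigb.
Rule 2 (nasal place assimilation): /n/ precedes the labial consonant /w/, so it assimilates in place to [m]. /fwupavudzanwigb/ → fwupavudzamwigb.
Rule 3 (intervocalic voicing): /p/ is a voiceless stop between vowels /u/ and /a/, so it voices to [b]. /fwupavudzamwigb/ → fwubavudzamwigb.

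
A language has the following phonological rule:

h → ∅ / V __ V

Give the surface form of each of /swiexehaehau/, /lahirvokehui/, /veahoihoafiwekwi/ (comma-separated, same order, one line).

/swiexehaehau/: /h/ occurs between vowels /e/ and /a/, so it deletes. /h/ occurs between vowels /e/ and /a/, so it deletes. → [swiexeaeau].
/lahirvokehui/: /h/ occurs between vowels /a/ and /i/, so it deletes. /h/ occurs between vowels /e/ and /u/, so it deletes. → [lairvokeui].
/veahoihoafiwekwi/: /h/ occurs between vowels /a/ and /o/, so it deletes. /h/ occurs between vowels /i/ and /o/, so it deletes. → [veaoioafiwekwi].

swiexeaeau, lairvokeui, veaoioafiwekwi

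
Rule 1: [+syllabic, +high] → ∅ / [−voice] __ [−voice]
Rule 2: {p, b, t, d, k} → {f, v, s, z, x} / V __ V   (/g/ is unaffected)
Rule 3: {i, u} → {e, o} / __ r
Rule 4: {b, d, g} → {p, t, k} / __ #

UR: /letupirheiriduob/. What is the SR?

letperheerizuop

Rule 1 (high vowel syncope): /u/ is a high vowel flanked by voiceless consonants /t/ and /p/, so it deletes. /letupirheiriduob/ → letpirheiriduob.
Rule 2 (intervocalic spirantization): /d/ is a stop between vowels /i/ and /u/, so it spirantizes to the fricative [z]. /letpirheiriduob/ → letpirheirizuob.
Rule 3 (pre-rhotic lowering): /i/ is a high vowel immediately before /r/, so it lowers to [e]. /i/ is a high vowel immediately before /r/, so it lowers to [e]. /letpirheirizuob/ → letperheerizuob.
Rule 4 (final devoicing): /b/ is a voiced stop in word-final position, so it devoices to [p]. /letperheerizuob/ → letperheerizuop.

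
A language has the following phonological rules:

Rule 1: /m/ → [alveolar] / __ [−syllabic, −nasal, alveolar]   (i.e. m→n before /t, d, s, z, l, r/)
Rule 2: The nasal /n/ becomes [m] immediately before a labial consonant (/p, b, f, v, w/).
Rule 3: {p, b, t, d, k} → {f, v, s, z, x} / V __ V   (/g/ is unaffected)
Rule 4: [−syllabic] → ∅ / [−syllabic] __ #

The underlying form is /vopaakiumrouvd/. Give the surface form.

vofaaxiunrouv

Rule 1 (nasal place assimilation): /m/ precedes the alveolar consonant /r/, so it assimilates in place to [n]. /vopaakiumrouvd/ → vopaakiunrouvd.
Rule 2 (nasal place assimilation): no segment meets the environment; /vopaakiunrouvd/ is unchanged.
Rule 3 (intervocalic spirantization): /p/ is a stop between vowels /o/ and /a/, so it spirantizes to the fricative [f]. /k/ is a stop between vowels /a/ and /i/, so it spirantizes to the fricative [x]. /vopaakiunrouvd/ → vofaaxiunrouvd.
Rule 4 (final cluster simplification): /d/ is the second consonant of a word-final cluster /vd/, so it deletes. /vofaaxiunrouvd/ → vofaaxiunrouv.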